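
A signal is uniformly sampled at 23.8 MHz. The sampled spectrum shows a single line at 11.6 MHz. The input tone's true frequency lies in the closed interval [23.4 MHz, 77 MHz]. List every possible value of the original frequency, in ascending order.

35.4 MHz, 36 MHz, 59.2 MHz, 59.8 MHz

Frequencies that alias to 11.6 MHz are k·fs ± 11.6 MHz for integer k ≥ 0.
k=0: 11.6 MHz.
k=1: 12.2 MHz, 35.4 MHz.
k=2: 36 MHz, 59.2 MHz.
k=3: 59.8 MHz, 83 MHz.
k=4: 83.6 MHz, 106.8 MHz.
Within [23.4 MHz, 77 MHz]: 35.4 MHz, 36 MHz, 59.2 MHz, 59.8 MHz.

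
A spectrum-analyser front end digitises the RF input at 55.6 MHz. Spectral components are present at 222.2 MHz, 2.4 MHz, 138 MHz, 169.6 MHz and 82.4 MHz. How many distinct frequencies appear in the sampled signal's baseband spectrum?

fs/2 = 27.8 MHz.
222.2 MHz mod fs = 55.4 MHz.
55.4 MHz > fs/2 = 27.8 MHz, folds to fs − 55.4 MHz = 0.2 MHz.
2.4 MHz ≤ fs/2 = 27.8 MHz, passes unchanged.
138 MHz mod fs = 26.8 MHz.
26.8 MHz ≤ fs/2 = 27.8 MHz, appears at 26.8 MHz.
169.6 MHz mod fs = 2.8 MHz.
2.8 MHz ≤ fs/2 = 27.8 MHz, appears at 2.8 MHz.
82.4 MHz mod fs = 26.8 MHz.
26.8 MHz ≤ fs/2 = 27.8 MHz, appears at 26.8 MHz.
Distinct values: {0.2 MHz, 2.4 MHz, 2.8 MHz, 26.8 MHz} → 4.

4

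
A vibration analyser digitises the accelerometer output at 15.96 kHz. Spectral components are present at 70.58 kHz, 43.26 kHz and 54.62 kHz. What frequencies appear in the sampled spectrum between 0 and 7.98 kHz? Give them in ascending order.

4.62 kHz, 6.74 kHz

fs/2 = 7.98 kHz.
70.58 kHz mod fs = 6.74 kHz.
6.74 kHz ≤ fs/2 = 7.98 kHz, appears at 6.74 kHz.
43.26 kHz mod fs = 11.34 kHz.
11.34 kHz > fs/2 = 7.98 kHz, folds to fs − 11.34 kHz = 4.62 kHz.
54.62 kHz mod fs = 6.74 kHz.
6.74 kHz ≤ fs/2 = 7.98 kHz, appears at 6.74 kHz.
Distinct values: {4.62 kHz, 6.74 kHz}.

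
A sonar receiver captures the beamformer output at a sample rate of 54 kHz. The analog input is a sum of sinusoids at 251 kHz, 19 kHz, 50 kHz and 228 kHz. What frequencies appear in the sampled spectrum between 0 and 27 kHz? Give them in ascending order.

fs/2 = 27 kHz.
251 kHz mod fs = 35 kHz.
35 kHz > fs/2 = 27 kHz, folds to fs − 35 kHz = 19 kHz.
19 kHz ≤ fs/2 = 27 kHz, passes unchanged.
50 kHz > fs/2 = 27 kHz, folds to fs − 50 kHz = 4 kHz.
228 kHz mod fs = 12 kHz.
12 kHz ≤ fs/2 = 27 kHz, appears at 12 kHz.
Distinct values: {4 kHz, 12 kHz, 19 kHz}.

4 kHz, 12 kHz, 19 kHz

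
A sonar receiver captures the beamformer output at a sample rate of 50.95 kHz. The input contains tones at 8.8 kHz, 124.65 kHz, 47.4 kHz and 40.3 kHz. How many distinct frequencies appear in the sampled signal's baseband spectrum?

fs/2 = 25.475 kHz.
8.8 kHz ≤ fs/2 = 25.475 kHz, passes unchanged.
124.65 kHz mod fs = 22.75 kHz.
22.75 kHz ≤ fs/2 = 25.475 kHz, appears at 22.75 kHz.
47.4 kHz > fs/2 = 25.475 kHz, folds to fs − 47.4 kHz = 3.55 kHz.
40.3 kHz > fs/2 = 25.475 kHz, folds to fs − 40.3 kHz = 10.65 kHz.
Distinct values: {3.55 kHz, 8.8 kHz, 10.65 kHz, 22.75 kHz} → 4.

4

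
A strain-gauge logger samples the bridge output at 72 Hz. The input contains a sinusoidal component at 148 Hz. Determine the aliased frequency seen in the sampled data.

4 Hz

148 Hz mod fs = 4 Hz.
4 Hz ≤ fs/2 = 36 Hz, appears at 4 Hz.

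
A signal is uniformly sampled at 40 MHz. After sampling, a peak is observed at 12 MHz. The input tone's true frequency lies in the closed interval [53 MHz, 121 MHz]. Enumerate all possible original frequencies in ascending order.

68 MHz, 92 MHz, 108 MHz

Frequencies that alias to 12 MHz are k·fs ± 12 MHz for integer k ≥ 0.
k=0: 12 MHz.
k=1: 28 MHz, 52 MHz.
k=2: 68 MHz, 92 MHz.
k=3: 108 MHz, 132 MHz.
k=4: 148 MHz, 172 MHz.
Within [53 MHz, 121 MHz]: 68 MHz, 92 MHz, 108 MHz.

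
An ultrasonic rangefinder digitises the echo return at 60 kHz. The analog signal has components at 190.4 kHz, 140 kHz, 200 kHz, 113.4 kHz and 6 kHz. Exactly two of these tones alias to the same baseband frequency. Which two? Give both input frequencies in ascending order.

140 kHz, 200 kHz

fs/2 = 30 kHz.
190.4 kHz mod fs = 10.4 kHz.
10.4 kHz ≤ fs/2 = 30 kHz, appears at 10.4 kHz.
140 kHz mod fs = 20 kHz.
20 kHz ≤ fs/2 = 30 kHz, appears at 20 kHz.
200 kHz mod fs = 20 kHz.
20 kHz ≤ fs/2 = 30 kHz, appears at 20 kHz.
113.4 kHz mod fs = 53.4 kHz.
53.4 kHz > fs/2 = 30 kHz, folds to fs − 53.4 kHz = 6.6 kHz.
6 kHz ≤ fs/2 = 30 kHz, passes unchanged.
140 kHz and 200 kHz both map to 20 kHz.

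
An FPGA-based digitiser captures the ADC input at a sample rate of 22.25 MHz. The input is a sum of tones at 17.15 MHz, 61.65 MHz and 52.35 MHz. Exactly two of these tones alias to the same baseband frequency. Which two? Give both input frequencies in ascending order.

fs/2 = 11.125 MHz.
17.15 MHz > fs/2 = 11.125 MHz, folds to fs − 17.15 MHz = 5.1 MHz.
61.65 MHz mod fs = 17.15 MHz.
17.15 MHz > fs/2 = 11.125 MHz, folds to fs − 17.15 MHz = 5.1 MHz.
52.35 MHz mod fs = 7.85 MHz.
7.85 MHz ≤ fs/2 = 11.125 MHz, appears at 7.85 MHz.
17.15 MHz and 61.65 MHz both map to 5.1 MHz.

17.15 MHz, 61.65 MHz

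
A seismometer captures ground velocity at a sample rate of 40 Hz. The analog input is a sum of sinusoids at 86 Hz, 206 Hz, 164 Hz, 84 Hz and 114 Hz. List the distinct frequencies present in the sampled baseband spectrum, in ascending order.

fs/2 = 20 Hz.
86 Hz mod fs = 6 Hz.
6 Hz ≤ fs/2 = 20 Hz, appears at 6 Hz.
206 Hz mod fs = 6 Hz.
6 Hz ≤ fs/2 = 20 Hz, appears at 6 Hz.
164 Hz mod fs = 4 Hz.
4 Hz ≤ fs/2 = 20 Hz, appears at 4 Hz.
84 Hz mod fs = 4 Hz.
4 Hz ≤ fs/2 = 20 Hz, appears at 4 Hz.
114 Hz mod fs = 34 Hz.
34 Hz > fs/2 = 20 Hz, folds to fs − 34 Hz = 6 Hz.
Distinct values: {4 Hz, 6 Hz}.

4 Hz, 6 Hz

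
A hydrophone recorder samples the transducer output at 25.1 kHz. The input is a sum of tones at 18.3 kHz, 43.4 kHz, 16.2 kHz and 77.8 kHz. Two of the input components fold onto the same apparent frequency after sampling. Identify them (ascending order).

fs/2 = 12.55 kHz.
18.3 kHz > fs/2 = 12.55 kHz, folds to fs − 18.3 kHz = 6.8 kHz.
43.4 kHz mod fs = 18.3 kHz.
18.3 kHz > fs/2 = 12.55 kHz, folds to fs − 18.3 kHz = 6.8 kHz.
16.2 kHz > fs/2 = 12.55 kHz, folds to fs − 16.2 kHz = 8.9 kHz.
77.8 kHz mod fs = 2.5 kHz.
2.5 kHz ≤ fs/2 = 12.55 kHz, appears at 2.5 kHz.
18.3 kHz and 43.4 kHz both map to 6.8 kHz.

18.3 kHz, 43.4 kHz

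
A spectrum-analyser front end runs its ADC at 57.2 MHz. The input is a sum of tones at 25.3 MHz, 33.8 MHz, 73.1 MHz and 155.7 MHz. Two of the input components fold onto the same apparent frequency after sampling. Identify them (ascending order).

fs/2 = 28.6 MHz.
25.3 MHz ≤ fs/2 = 28.6 MHz, passes unchanged.
33.8 MHz > fs/2 = 28.6 MHz, folds to fs − 33.8 MHz = 23.4 MHz.
73.1 MHz mod fs = 15.9 MHz.
15.9 MHz ≤ fs/2 = 28.6 MHz, appears at 15.9 MHz.
155.7 MHz mod fs = 41.3 MHz.
41.3 MHz > fs/2 = 28.6 MHz, folds to fs − 41.3 MHz = 15.9 MHz.
73.1 MHz and 155.7 MHz both map to 15.9 MHz.

73.1 MHz, 155.7 MHz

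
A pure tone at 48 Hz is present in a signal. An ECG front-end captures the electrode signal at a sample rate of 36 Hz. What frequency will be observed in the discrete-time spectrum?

48 Hz mod fs = 12 Hz.
12 Hz ≤ fs/2 = 18 Hz, appears at 12 Hz.

12 Hz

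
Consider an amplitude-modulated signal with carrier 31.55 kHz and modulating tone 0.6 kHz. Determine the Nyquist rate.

64.3 kHz

AM sidebands sit at fc ± fm = 30.95 kHz and 32.15 kHz.
Highest-frequency component: 32.15 kHz.
Nyquist rate = 2 × 32.15 kHz = 64.3 kHz.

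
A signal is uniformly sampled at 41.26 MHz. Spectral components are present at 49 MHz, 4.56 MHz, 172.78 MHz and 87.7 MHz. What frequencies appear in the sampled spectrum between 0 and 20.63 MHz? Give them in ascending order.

4.56 MHz, 5.18 MHz, 7.74 MHz

fs/2 = 20.63 MHz.
49 MHz mod fs = 7.74 MHz.
7.74 MHz ≤ fs/2 = 20.63 MHz, appears at 7.74 MHz.
4.56 MHz ≤ fs/2 = 20.63 MHz, passes unchanged.
172.78 MHz mod fs = 7.74 MHz.
7.74 MHz ≤ fs/2 = 20.63 MHz, appears at 7.74 MHz.
87.7 MHz mod fs = 5.18 MHz.
5.18 MHz ≤ fs/2 = 20.63 MHz, appears at 5.18 MHz.
Distinct values: {4.56 MHz, 5.18 MHz, 7.74 MHz}.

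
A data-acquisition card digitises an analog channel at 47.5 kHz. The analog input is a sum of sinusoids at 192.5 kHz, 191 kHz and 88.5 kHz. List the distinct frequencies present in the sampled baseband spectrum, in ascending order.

fs/2 = 23.75 kHz.
192.5 kHz mod fs = 2.5 kHz.
2.5 kHz ≤ fs/2 = 23.75 kHz, appears at 2.5 kHz.
191 kHz mod fs = 1 kHz.
1 kHz ≤ fs/2 = 23.75 kHz, appears at 1 kHz.
88.5 kHz mod fs = 41 kHz.
41 kHz > fs/2 = 23.75 kHz, folds to fs − 41 kHz = 6.5 kHz.
Distinct values: {1 kHz, 2.5 kHz, 6.5 kHz}.

1 kHz, 2.5 kHz, 6.5 kHz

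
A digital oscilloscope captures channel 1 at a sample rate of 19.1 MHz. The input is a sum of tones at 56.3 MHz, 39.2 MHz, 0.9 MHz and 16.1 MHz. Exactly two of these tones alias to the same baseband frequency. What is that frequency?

fs/2 = 9.55 MHz.
56.3 MHz mod fs = 18.1 MHz.
18.1 MHz > fs/2 = 9.55 MHz, folds to fs − 18.1 MHz = 1 MHz.
39.2 MHz mod fs = 1 MHz.
1 MHz ≤ fs/2 = 9.55 MHz, appears at 1 MHz.
0.9 MHz ≤ fs/2 = 9.55 MHz, passes unchanged.
16.1 MHz > fs/2 = 9.55 MHz, folds to fs − 16.1 MHz = 3 MHz.
39.2 MHz and 56.3 MHz both map to 1 MHz.

1 MHz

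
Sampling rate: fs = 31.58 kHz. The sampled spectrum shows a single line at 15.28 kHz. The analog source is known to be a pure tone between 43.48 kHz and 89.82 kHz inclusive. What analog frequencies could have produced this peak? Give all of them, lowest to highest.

Frequencies that alias to 15.28 kHz are k·fs ± 15.28 kHz for integer k ≥ 0.
k=0: 15.28 kHz.
k=1: 16.3 kHz, 46.86 kHz.
k=2: 47.88 kHz, 78.44 kHz.
k=3: 79.46 kHz, 110.02 kHz.
k=4: 111.04 kHz, 141.6 kHz.
Within [43.48 kHz, 89.82 kHz]: 46.86 kHz, 47.88 kHz, 78.44 kHz, 79.46 kHz.

46.86 kHz, 47.88 kHz, 78.44 kHz, 79.46 kHz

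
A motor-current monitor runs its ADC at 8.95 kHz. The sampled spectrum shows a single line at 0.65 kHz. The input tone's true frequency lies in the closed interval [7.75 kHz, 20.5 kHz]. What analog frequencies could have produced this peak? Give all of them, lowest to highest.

8.3 kHz, 9.6 kHz, 17.25 kHz, 18.55 kHz

Frequencies that alias to 0.65 kHz are k·fs ± 0.65 kHz for integer k ≥ 0.
k=0: 0.65 kHz.
k=1: 8.3 kHz, 9.6 kHz.
k=2: 17.25 kHz, 18.55 kHz.
k=3: 26.2 kHz, 27.5 kHz.
Within [7.75 kHz, 20.5 kHz]: 8.3 kHz, 9.6 kHz, 17.25 kHz, 18.55 kHz.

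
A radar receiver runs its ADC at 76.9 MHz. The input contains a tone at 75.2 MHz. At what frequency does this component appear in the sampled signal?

75.2 MHz > fs/2 = 38.45 MHz, folds to fs − 75.2 MHz = 1.7 MHz.

1.7 MHz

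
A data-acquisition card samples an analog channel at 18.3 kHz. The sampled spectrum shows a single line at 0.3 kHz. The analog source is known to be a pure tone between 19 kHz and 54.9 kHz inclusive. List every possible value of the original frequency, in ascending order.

Frequencies that alias to 0.3 kHz are k·fs ± 0.3 kHz for integer k ≥ 0.
k=0: 0.3 kHz.
k=1: 18 kHz, 18.6 kHz.
k=2: 36.3 kHz, 36.9 kHz.
k=3: 54.6 kHz, 55.2 kHz.
k=4: 72.9 kHz, 73.5 kHz.
Within [19 kHz, 54.9 kHz]: 36.3 kHz, 36.9 kHz, 54.6 kHz.

36.3 kHz, 36.9 kHz, 54.6 kHz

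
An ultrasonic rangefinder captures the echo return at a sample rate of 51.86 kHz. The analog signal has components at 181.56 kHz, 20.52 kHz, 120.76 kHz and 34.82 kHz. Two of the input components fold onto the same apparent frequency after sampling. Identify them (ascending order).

fs/2 = 25.93 kHz.
181.56 kHz mod fs = 25.98 kHz.
25.98 kHz > fs/2 = 25.93 kHz, folds to fs − 25.98 kHz = 25.88 kHz.
20.52 kHz ≤ fs/2 = 25.93 kHz, passes unchanged.
120.76 kHz mod fs = 17.04 kHz.
17.04 kHz ≤ fs/2 = 25.93 kHz, appears at 17.04 kHz.
34.82 kHz > fs/2 = 25.93 kHz, folds to fs − 34.82 kHz = 17.04 kHz.
34.82 kHz and 120.76 kHz both map to 17.04 kHz.

34.82 kHz, 120.76 kHz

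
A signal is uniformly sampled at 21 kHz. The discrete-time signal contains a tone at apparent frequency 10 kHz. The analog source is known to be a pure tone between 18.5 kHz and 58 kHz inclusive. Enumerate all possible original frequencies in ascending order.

31 kHz, 32 kHz, 52 kHz, 53 kHz

Frequencies that alias to 10 kHz are k·fs ± 10 kHz for integer k ≥ 0.
k=0: 10 kHz.
k=1: 11 kHz, 31 kHz.
k=2: 32 kHz, 52 kHz.
k=3: 53 kHz, 73 kHz.
k=4: 74 kHz, 94 kHz.
Within [18.5 kHz, 58 kHz]: 31 kHz, 32 kHz, 52 kHz, 53 kHz.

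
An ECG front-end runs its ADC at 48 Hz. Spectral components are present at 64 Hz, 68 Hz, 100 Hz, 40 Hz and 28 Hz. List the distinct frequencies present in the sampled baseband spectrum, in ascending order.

4 Hz, 8 Hz, 16 Hz, 20 Hz

fs/2 = 24 Hz.
64 Hz mod fs = 16 Hz.
16 Hz ≤ fs/2 = 24 Hz, appears at 16 Hz.
68 Hz mod fs = 20 Hz.
20 Hz ≤ fs/2 = 24 Hz, appears at 20 Hz.
100 Hz mod fs = 4 Hz.
4 Hz ≤ fs/2 = 24 Hz, appears at 4 Hz.
40 Hz > fs/2 = 24 Hz, folds to fs − 40 Hz = 8 Hz.
28 Hz > fs/2 = 24 Hz, folds to fs − 28 Hz = 20 Hz.
Distinct values: {4 Hz, 8 Hz, 16 Hz, 20 Hz}.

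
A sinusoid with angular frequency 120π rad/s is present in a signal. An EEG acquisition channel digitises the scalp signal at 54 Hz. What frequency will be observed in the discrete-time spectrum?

ω = 120π rad/s → f = ω/(2π) = 60 Hz.
60 Hz mod fs = 6 Hz.
6 Hz ≤ fs/2 = 27 Hz, appears at 6 Hz.

6 Hz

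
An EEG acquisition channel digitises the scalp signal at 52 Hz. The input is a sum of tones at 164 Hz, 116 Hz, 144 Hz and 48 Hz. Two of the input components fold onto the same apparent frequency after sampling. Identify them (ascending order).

fs/2 = 26 Hz.
164 Hz mod fs = 8 Hz.
8 Hz ≤ fs/2 = 26 Hz, appears at 8 Hz.
116 Hz mod fs = 12 Hz.
12 Hz ≤ fs/2 = 26 Hz, appears at 12 Hz.
144 Hz mod fs = 40 Hz.
40 Hz > fs/2 = 26 Hz, folds to fs − 40 Hz = 12 Hz.
48 Hz > fs/2 = 26 Hz, folds to fs − 48 Hz = 4 Hz.
116 Hz and 144 Hz both map to 12 Hz.

116 Hz, 144 Hz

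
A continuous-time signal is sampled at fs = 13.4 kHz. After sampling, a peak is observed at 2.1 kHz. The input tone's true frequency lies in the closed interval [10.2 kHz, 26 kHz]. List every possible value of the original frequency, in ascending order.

11.3 kHz, 15.5 kHz, 24.7 kHz

Frequencies that alias to 2.1 kHz are k·fs ± 2.1 kHz for integer k ≥ 0.
k=0: 2.1 kHz.
k=1: 11.3 kHz, 15.5 kHz.
k=2: 24.7 kHz, 28.9 kHz.
k=3: 38.1 kHz, 42.3 kHz.
Within [10.2 kHz, 26 kHz]: 11.3 kHz, 15.5 kHz, 24.7 kHz.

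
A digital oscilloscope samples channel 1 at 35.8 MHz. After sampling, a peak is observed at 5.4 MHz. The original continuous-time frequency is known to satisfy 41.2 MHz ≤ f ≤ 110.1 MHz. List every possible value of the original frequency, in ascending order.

Frequencies that alias to 5.4 MHz are k·fs ± 5.4 MHz for integer k ≥ 0.
k=0: 5.4 MHz.
k=1: 30.4 MHz, 41.2 MHz.
k=2: 66.2 MHz, 77 MHz.
k=3: 102 MHz, 112.8 MHz.
k=4: 137.8 MHz, 148.6 MHz.
Within [41.2 MHz, 110.1 MHz]: 41.2 MHz, 66.2 MHz, 77 MHz, 102 MHz.

41.2 MHz, 66.2 MHz, 77 MHz, 102 MHz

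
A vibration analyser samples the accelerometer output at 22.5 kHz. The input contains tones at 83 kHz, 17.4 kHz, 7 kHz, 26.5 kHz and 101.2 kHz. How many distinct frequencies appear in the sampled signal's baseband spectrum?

4

fs/2 = 11.25 kHz.
83 kHz mod fs = 15.5 kHz.
15.5 kHz > fs/2 = 11.25 kHz, folds to fs − 15.5 kHz = 7 kHz.
17.4 kHz > fs/2 = 11.25 kHz, folds to fs − 17.4 kHz = 5.1 kHz.
7 kHz ≤ fs/2 = 11.25 kHz, passes unchanged.
26.5 kHz mod fs = 4 kHz.
4 kHz ≤ fs/2 = 11.25 kHz, appears at 4 kHz.
101.2 kHz mod fs = 11.2 kHz.
11.2 kHz ≤ fs/2 = 11.25 kHz, appears at 11.2 kHz.
Distinct values: {4 kHz, 5.1 kHz, 7 kHz, 11.2 kHz} → 4.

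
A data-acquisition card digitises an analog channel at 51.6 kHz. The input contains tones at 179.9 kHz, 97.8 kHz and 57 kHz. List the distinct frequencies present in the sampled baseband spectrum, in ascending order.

fs/2 = 25.8 kHz.
179.9 kHz mod fs = 25.1 kHz.
25.1 kHz ≤ fs/2 = 25.8 kHz, appears at 25.1 kHz.
97.8 kHz mod fs = 46.2 kHz.
46.2 kHz > fs/2 = 25.8 kHz, folds to fs − 46.2 kHz = 5.4 kHz.
57 kHz mod fs = 5.4 kHz.
5.4 kHz ≤ fs/2 = 25.8 kHz, appears at 5.4 kHz.
Distinct values: {5.4 kHz, 25.1 kHz}.

5.4 kHz, 25.1 kHz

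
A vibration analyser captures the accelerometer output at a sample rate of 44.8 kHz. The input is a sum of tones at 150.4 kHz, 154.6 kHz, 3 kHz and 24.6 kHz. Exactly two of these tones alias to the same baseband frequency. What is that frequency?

fs/2 = 22.4 kHz.
150.4 kHz mod fs = 16 kHz.
16 kHz ≤ fs/2 = 22.4 kHz, appears at 16 kHz.
154.6 kHz mod fs = 20.2 kHz.
20.2 kHz ≤ fs/2 = 22.4 kHz, appears at 20.2 kHz.
3 kHz ≤ fs/2 = 22.4 kHz, passes unchanged.
24.6 kHz > fs/2 = 22.4 kHz, folds to fs − 24.6 kHz = 20.2 kHz.
24.6 kHz and 154.6 kHz both map to 20.2 kHz.

20.2 kHz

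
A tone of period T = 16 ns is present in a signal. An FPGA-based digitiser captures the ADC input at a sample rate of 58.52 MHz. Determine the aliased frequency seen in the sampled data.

T = 16 ns → f = 1/T = 62.5 MHz.
62.5 MHz mod fs = 3.98 MHz.
3.98 MHz ≤ fs/2 = 29.26 MHz, appears at 3.98 MHz.

3.98 MHz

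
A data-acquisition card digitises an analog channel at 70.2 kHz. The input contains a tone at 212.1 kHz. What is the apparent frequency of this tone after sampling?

212.1 kHz mod fs = 1.5 kHz.
1.5 kHz ≤ fs/2 = 35.1 kHz, appears at 1.5 kHz.

1.5 kHz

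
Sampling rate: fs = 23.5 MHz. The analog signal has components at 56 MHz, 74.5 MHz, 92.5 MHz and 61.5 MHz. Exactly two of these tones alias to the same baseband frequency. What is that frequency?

9 MHz

fs/2 = 11.75 MHz.
56 MHz mod fs = 9 MHz.
9 MHz ≤ fs/2 = 11.75 MHz, appears at 9 MHz.
74.5 MHz mod fs = 4 MHz.
4 MHz ≤ fs/2 = 11.75 MHz, appears at 4 MHz.
92.5 MHz mod fs = 22 MHz.
22 MHz > fs/2 = 11.75 MHz, folds to fs − 22 MHz = 1.5 MHz.
61.5 MHz mod fs = 14.5 MHz.
14.5 MHz > fs/2 = 11.75 MHz, folds to fs − 14.5 MHz = 9 MHz.
56 MHz and 61.5 MHz both map to 9 MHz.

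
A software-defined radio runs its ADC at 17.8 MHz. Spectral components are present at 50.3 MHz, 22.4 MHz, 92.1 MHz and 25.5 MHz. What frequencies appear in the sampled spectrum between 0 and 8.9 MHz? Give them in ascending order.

fs/2 = 8.9 MHz.
50.3 MHz mod fs = 14.7 MHz.
14.7 MHz > fs/2 = 8.9 MHz, folds to fs − 14.7 MHz = 3.1 MHz.
22.4 MHz mod fs = 4.6 MHz.
4.6 MHz ≤ fs/2 = 8.9 MHz, appears at 4.6 MHz.
92.1 MHz mod fs = 3.1 MHz.
3.1 MHz ≤ fs/2 = 8.9 MHz, appears at 3.1 MHz.
25.5 MHz mod fs = 7.7 MHz.
7.7 MHz ≤ fs/2 = 8.9 MHz, appears at 7.7 MHz.
Distinct values: {3.1 MHz, 4.6 MHz, 7.7 MHz}.

3.1 MHz, 4.6 MHz, 7.7 MHz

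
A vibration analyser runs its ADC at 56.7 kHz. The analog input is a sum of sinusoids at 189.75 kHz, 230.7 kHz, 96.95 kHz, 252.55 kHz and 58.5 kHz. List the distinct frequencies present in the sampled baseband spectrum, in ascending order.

fs/2 = 28.35 kHz.
189.75 kHz mod fs = 19.65 kHz.
19.65 kHz ≤ fs/2 = 28.35 kHz, appears at 19.65 kHz.
230.7 kHz mod fs = 3.9 kHz.
3.9 kHz ≤ fs/2 = 28.35 kHz, appears at 3.9 kHz.
96.95 kHz mod fs = 40.25 kHz.
40.25 kHz > fs/2 = 28.35 kHz, folds to fs − 40.25 kHz = 16.45 kHz.
252.55 kHz mod fs = 25.75 kHz.
25.75 kHz ≤ fs/2 = 28.35 kHz, appears at 25.75 kHz.
58.5 kHz mod fs = 1.8 kHz.
1.8 kHz ≤ fs/2 = 28.35 kHz, appears at 1.8 kHz.
Distinct values: {1.8 kHz, 3.9 kHz, 16.45 kHz, 19.65 kHz, 25.75 kHz}.

1.8 kHz, 3.9 kHz, 16.45 kHz, 19.65 kHz, 25.75 kHz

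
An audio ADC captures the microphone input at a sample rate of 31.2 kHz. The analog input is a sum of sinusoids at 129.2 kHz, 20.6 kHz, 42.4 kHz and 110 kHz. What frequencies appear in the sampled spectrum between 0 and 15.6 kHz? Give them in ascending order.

fs/2 = 15.6 kHz.
129.2 kHz mod fs = 4.4 kHz.
4.4 kHz ≤ fs/2 = 15.6 kHz, appears at 4.4 kHz.
20.6 kHz > fs/2 = 15.6 kHz, folds to fs − 20.6 kHz = 10.6 kHz.
42.4 kHz mod fs = 11.2 kHz.
11.2 kHz ≤ fs/2 = 15.6 kHz, appears at 11.2 kHz.
110 kHz mod fs = 16.4 kHz.
16.4 kHz > fs/2 = 15.6 kHz, folds to fs − 16.4 kHz = 14.8 kHz.
Distinct values: {4.4 kHz, 10.6 kHz, 11.2 kHz, 14.8 kHz}.

4.4 kHz, 10.6 kHz, 11.2 kHz, 14.8 kHz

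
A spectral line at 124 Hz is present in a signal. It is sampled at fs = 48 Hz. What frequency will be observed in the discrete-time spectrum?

124 Hz mod fs = 28 Hz.
28 Hz > fs/2 = 24 Hz, folds to fs − 28 Hz = 20 Hz.

20 Hz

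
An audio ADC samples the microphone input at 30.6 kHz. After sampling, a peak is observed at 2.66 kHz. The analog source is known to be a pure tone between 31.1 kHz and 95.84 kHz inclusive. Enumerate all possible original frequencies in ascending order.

33.26 kHz, 58.54 kHz, 63.86 kHz, 89.14 kHz, 94.46 kHz

Frequencies that alias to 2.66 kHz are k·fs ± 2.66 kHz for integer k ≥ 0.
k=0: 2.66 kHz.
k=1: 27.94 kHz, 33.26 kHz.
k=2: 58.54 kHz, 63.86 kHz.
k=3: 89.14 kHz, 94.46 kHz.
k=4: 119.74 kHz, 125.06 kHz.
Within [31.1 kHz, 95.84 kHz]: 33.26 kHz, 58.54 kHz, 63.86 kHz, 89.14 kHz, 94.46 kHz.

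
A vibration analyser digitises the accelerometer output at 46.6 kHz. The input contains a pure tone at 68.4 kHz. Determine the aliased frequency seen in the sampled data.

21.8 kHz

68.4 kHz mod fs = 21.8 kHz.
21.8 kHz ≤ fs/2 = 23.3 kHz, appears at 21.8 kHz.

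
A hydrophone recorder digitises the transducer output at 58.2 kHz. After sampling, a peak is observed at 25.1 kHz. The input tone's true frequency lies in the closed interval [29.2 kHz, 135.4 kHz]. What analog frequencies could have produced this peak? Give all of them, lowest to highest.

33.1 kHz, 83.3 kHz, 91.3 kHz

Frequencies that alias to 25.1 kHz are k·fs ± 25.1 kHz for integer k ≥ 0.
k=0: 25.1 kHz.
k=1: 33.1 kHz, 83.3 kHz.
k=2: 91.3 kHz, 141.5 kHz.
k=3: 149.5 kHz, 199.7 kHz.
Within [29.2 kHz, 135.4 kHz]: 33.1 kHz, 83.3 kHz, 91.3 kHz.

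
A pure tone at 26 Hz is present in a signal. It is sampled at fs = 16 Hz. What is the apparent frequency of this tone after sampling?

6 Hz

26 Hz mod fs = 10 Hz.
10 Hz > fs/2 = 8 Hz, folds to fs − 10 Hz = 6 Hz.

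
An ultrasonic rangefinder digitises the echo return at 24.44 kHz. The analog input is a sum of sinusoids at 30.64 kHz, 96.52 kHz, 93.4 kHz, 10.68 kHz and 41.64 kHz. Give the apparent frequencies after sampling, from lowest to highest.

fs/2 = 12.22 kHz.
30.64 kHz mod fs = 6.2 kHz.
6.2 kHz ≤ fs/2 = 12.22 kHz, appears at 6.2 kHz.
96.52 kHz mod fs = 23.2 kHz.
23.2 kHz > fs/2 = 12.22 kHz, folds to fs − 23.2 kHz = 1.24 kHz.
93.4 kHz mod fs = 20.08 kHz.
20.08 kHz > fs/2 = 12.22 kHz, folds to fs − 20.08 kHz = 4.36 kHz.
10.68 kHz ≤ fs/2 = 12.22 kHz, passes unchanged.
41.64 kHz mod fs = 17.2 kHz.
17.2 kHz > fs/2 = 12.22 kHz, folds to fs − 17.2 kHz = 7.24 kHz.
Distinct values: {1.24 kHz, 4.36 kHz, 6.2 kHz, 7.24 kHz, 10.68 kHz}.

1.24 kHz, 4.36 kHz, 6.2 kHz, 7.24 kHz, 10.68 kHz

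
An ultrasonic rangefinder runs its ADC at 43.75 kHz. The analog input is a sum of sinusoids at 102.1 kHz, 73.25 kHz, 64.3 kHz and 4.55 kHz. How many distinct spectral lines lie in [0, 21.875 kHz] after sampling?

4

fs/2 = 21.875 kHz.
102.1 kHz mod fs = 14.6 kHz.
14.6 kHz ≤ fs/2 = 21.875 kHz, appears at 14.6 kHz.
73.25 kHz mod fs = 29.5 kHz.
29.5 kHz > fs/2 = 21.875 kHz, folds to fs − 29.5 kHz = 14.25 kHz.
64.3 kHz mod fs = 20.55 kHz.
20.55 kHz ≤ fs/2 = 21.875 kHz, appears at 20.55 kHz.
4.55 kHz ≤ fs/2 = 21.875 kHz, passes unchanged.
Distinct values: {4.55 kHz, 14.25 kHz, 14.6 kHz, 20.55 kHz} → 4.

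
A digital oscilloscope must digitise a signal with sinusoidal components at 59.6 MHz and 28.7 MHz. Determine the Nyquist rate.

Highest-frequency component: 59.6 MHz.
Nyquist rate = 2 × 59.6 MHz = 119.2 MHz.

119.2 MHz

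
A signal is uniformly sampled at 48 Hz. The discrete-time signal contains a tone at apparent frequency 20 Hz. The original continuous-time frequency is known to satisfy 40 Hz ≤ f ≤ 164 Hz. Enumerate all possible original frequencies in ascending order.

68 Hz, 76 Hz, 116 Hz, 124 Hz, 164 Hz

Frequencies that alias to 20 Hz are k·fs ± 20 Hz for integer k ≥ 0.
k=0: 20 Hz.
k=1: 28 Hz, 68 Hz.
k=2: 76 Hz, 116 Hz.
k=3: 124 Hz, 164 Hz.
k=4: 172 Hz, 212 Hz.
Within [40 Hz, 164 Hz]: 68 Hz, 76 Hz, 116 Hz, 124 Hz, 164 Hz.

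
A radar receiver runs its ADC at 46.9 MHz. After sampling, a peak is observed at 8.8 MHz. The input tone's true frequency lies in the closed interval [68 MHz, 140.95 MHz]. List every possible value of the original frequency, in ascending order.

Frequencies that alias to 8.8 MHz are k·fs ± 8.8 MHz for integer k ≥ 0.
k=0: 8.8 MHz.
k=1: 38.1 MHz, 55.7 MHz.
k=2: 85 MHz, 102.6 MHz.
k=3: 131.9 MHz, 149.5 MHz.
k=4: 178.8 MHz, 196.4 MHz.
Within [68 MHz, 140.95 MHz]: 85 MHz, 102.6 MHz, 131.9 MHz.

85 MHz, 102.6 MHz, 131.9 MHz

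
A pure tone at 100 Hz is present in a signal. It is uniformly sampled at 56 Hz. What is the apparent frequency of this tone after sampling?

100 Hz mod fs = 44 Hz.
44 Hz > fs/2 = 28 Hz, folds to fs − 44 Hz = 12 Hz.

12 Hz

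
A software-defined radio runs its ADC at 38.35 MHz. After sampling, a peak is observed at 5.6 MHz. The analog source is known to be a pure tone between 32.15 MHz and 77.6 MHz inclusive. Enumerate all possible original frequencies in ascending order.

Frequencies that alias to 5.6 MHz are k·fs ± 5.6 MHz for integer k ≥ 0.
k=0: 5.6 MHz.
k=1: 32.75 MHz, 43.95 MHz.
k=2: 71.1 MHz, 82.3 MHz.
k=3: 109.45 MHz, 120.65 MHz.
Within [32.15 MHz, 77.6 MHz]: 32.75 MHz, 43.95 MHz, 71.1 MHz.

32.75 MHz, 43.95 MHz, 71.1 MHz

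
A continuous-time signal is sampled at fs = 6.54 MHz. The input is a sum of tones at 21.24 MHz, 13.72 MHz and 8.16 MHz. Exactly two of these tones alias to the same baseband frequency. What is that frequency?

fs/2 = 3.27 MHz.
21.24 MHz mod fs = 1.62 MHz.
1.62 MHz ≤ fs/2 = 3.27 MHz, appears at 1.62 MHz.
13.72 MHz mod fs = 0.64 MHz.
0.64 MHz ≤ fs/2 = 3.27 MHz, appears at 0.64 MHz.
8.16 MHz mod fs = 1.62 MHz.
1.62 MHz ≤ fs/2 = 3.27 MHz, appears at 1.62 MHz.
8.16 MHz and 21.24 MHz both map to 1.62 MHz.

1.62 MHz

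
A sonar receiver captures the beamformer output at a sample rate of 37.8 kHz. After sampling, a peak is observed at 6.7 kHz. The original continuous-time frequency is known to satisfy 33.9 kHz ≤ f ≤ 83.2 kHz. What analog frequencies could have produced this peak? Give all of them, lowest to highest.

Frequencies that alias to 6.7 kHz are k·fs ± 6.7 kHz for integer k ≥ 0.
k=0: 6.7 kHz.
k=1: 31.1 kHz, 44.5 kHz.
k=2: 68.9 kHz, 82.3 kHz.
k=3: 106.7 kHz, 120.1 kHz.
Within [33.9 kHz, 83.2 kHz]: 44.5 kHz, 68.9 kHz, 82.3 kHz.

44.5 kHz, 68.9 kHz, 82.3 kHz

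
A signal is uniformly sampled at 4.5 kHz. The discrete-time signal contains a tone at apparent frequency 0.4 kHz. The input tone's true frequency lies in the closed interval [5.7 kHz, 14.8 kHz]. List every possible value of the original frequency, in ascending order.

8.6 kHz, 9.4 kHz, 13.1 kHz, 13.9 kHz

Frequencies that alias to 0.4 kHz are k·fs ± 0.4 kHz for integer k ≥ 0.
k=0: 0.4 kHz.
k=1: 4.1 kHz, 4.9 kHz.
k=2: 8.6 kHz, 9.4 kHz.
k=3: 13.1 kHz, 13.9 kHz.
k=4: 17.6 kHz, 18.4 kHz.
Within [5.7 kHz, 14.8 kHz]: 8.6 kHz, 9.4 kHz, 13.1 kHz, 13.9 kHz.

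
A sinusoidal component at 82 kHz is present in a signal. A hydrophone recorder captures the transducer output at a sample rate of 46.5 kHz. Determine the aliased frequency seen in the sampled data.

82 kHz mod fs = 35.5 kHz.
35.5 kHz > fs/2 = 23.25 kHz, folds to fs − 35.5 kHz = 11 kHz.

11 kHz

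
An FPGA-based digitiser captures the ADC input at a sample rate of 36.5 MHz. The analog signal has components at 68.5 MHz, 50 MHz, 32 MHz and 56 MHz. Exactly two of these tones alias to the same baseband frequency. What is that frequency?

fs/2 = 18.25 MHz.
68.5 MHz mod fs = 32 MHz.
32 MHz > fs/2 = 18.25 MHz, folds to fs − 32 MHz = 4.5 MHz.
50 MHz mod fs = 13.5 MHz.
13.5 MHz ≤ fs/2 = 18.25 MHz, appears at 13.5 MHz.
32 MHz > fs/2 = 18.25 MHz, folds to fs − 32 MHz = 4.5 MHz.
56 MHz mod fs = 19.5 MHz.
19.5 MHz > fs/2 = 18.25 MHz, folds to fs − 19.5 MHz = 17 MHz.
32 MHz and 68.5 MHz both map to 4.5 MHz.

4.5 MHz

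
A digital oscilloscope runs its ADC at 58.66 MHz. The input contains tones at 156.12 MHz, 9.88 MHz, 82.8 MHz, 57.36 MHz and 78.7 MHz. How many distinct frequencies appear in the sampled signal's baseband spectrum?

5

fs/2 = 29.33 MHz.
156.12 MHz mod fs = 38.8 MHz.
38.8 MHz > fs/2 = 29.33 MHz, folds to fs − 38.8 MHz = 19.86 MHz.
9.88 MHz ≤ fs/2 = 29.33 MHz, passes unchanged.
82.8 MHz mod fs = 24.14 MHz.
24.14 MHz ≤ fs/2 = 29.33 MHz, appears at 24.14 MHz.
57.36 MHz > fs/2 = 29.33 MHz, folds to fs − 57.36 MHz = 1.3 MHz.
78.7 MHz mod fs = 20.04 MHz.
20.04 MHz ≤ fs/2 = 29.33 MHz, appears at 20.04 MHz.
Distinct values: {1.3 MHz, 9.88 MHz, 19.86 MHz, 20.04 MHz, 24.14 MHz} → 5.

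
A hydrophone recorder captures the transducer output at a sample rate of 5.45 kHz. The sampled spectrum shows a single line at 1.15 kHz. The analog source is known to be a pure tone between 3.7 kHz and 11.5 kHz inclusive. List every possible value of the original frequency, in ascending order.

4.3 kHz, 6.6 kHz, 9.75 kHz

Frequencies that alias to 1.15 kHz are k·fs ± 1.15 kHz for integer k ≥ 0.
k=0: 1.15 kHz.
k=1: 4.3 kHz, 6.6 kHz.
k=2: 9.75 kHz, 12.05 kHz.
k=3: 15.2 kHz, 17.5 kHz.
Within [3.7 kHz, 11.5 kHz]: 4.3 kHz, 6.6 kHz, 9.75 kHz.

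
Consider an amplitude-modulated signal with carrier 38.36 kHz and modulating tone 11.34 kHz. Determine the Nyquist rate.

99.4 kHz

AM sidebands sit at fc ± fm = 27.02 kHz and 49.7 kHz.
Highest-frequency component: 49.7 kHz.
Nyquist rate = 2 × 49.7 kHz = 99.4 kHz.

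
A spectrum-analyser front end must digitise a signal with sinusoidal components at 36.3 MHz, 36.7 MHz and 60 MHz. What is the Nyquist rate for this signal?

Highest-frequency component: 60 MHz.
Nyquist rate = 2 × 60 MHz = 120 MHz.

120 MHz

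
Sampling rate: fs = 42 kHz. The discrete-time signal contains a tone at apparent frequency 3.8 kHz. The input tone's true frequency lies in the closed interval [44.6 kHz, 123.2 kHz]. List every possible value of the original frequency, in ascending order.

Frequencies that alias to 3.8 kHz are k·fs ± 3.8 kHz for integer k ≥ 0.
k=0: 3.8 kHz.
k=1: 38.2 kHz, 45.8 kHz.
k=2: 80.2 kHz, 87.8 kHz.
k=3: 122.2 kHz, 129.8 kHz.
k=4: 164.2 kHz, 171.8 kHz.
Within [44.6 kHz, 123.2 kHz]: 45.8 kHz, 80.2 kHz, 87.8 kHz, 122.2 kHz.

45.8 kHz, 80.2 kHz, 87.8 kHz, 122.2 kHz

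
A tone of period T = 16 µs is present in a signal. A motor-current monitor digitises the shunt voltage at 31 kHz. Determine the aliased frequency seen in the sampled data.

T = 16 µs → f = 1/T = 62.5 kHz.
62.5 kHz mod fs = 0.5 kHz.
0.5 kHz ≤ fs/2 = 15.5 kHz, appears at 0.5 kHz.

0.5 kHz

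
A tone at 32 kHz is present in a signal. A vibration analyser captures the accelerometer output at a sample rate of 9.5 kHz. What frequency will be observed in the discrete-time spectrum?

3.5 kHz

32 kHz mod fs = 3.5 kHz.
3.5 kHz ≤ fs/2 = 4.75 kHz, appears at 3.5 kHz.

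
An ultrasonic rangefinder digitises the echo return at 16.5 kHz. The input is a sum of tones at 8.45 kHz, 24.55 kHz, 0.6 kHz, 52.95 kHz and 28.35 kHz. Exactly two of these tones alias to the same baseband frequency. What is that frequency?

8.05 kHz

fs/2 = 8.25 kHz.
8.45 kHz > fs/2 = 8.25 kHz, folds to fs − 8.45 kHz = 8.05 kHz.
24.55 kHz mod fs = 8.05 kHz.
8.05 kHz ≤ fs/2 = 8.25 kHz, appears at 8.05 kHz.
0.6 kHz ≤ fs/2 = 8.25 kHz, passes unchanged.
52.95 kHz mod fs = 3.45 kHz.
3.45 kHz ≤ fs/2 = 8.25 kHz, appears at 3.45 kHz.
28.35 kHz mod fs = 11.85 kHz.
11.85 kHz > fs/2 = 8.25 kHz, folds to fs − 11.85 kHz = 4.65 kHz.
8.45 kHz and 24.55 kHz both map to 8.05 kHz.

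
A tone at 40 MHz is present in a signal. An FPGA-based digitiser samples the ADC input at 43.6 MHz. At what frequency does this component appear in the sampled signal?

3.6 MHz

40 MHz > fs/2 = 21.8 MHz, folds to fs − 40 MHz = 3.6 MHz.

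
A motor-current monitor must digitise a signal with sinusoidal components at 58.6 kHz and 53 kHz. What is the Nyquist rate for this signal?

117.2 kHz

Highest-frequency component: 58.6 kHz.
Nyquist rate = 2 × 58.6 kHz = 117.2 kHz.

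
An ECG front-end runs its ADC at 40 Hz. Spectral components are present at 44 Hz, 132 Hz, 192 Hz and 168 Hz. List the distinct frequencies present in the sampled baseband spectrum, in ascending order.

4 Hz, 8 Hz, 12 Hz

fs/2 = 20 Hz.
44 Hz mod fs = 4 Hz.
4 Hz ≤ fs/2 = 20 Hz, appears at 4 Hz.
132 Hz mod fs = 12 Hz.
12 Hz ≤ fs/2 = 20 Hz, appears at 12 Hz.
192 Hz mod fs = 32 Hz.
32 Hz > fs/2 = 20 Hz, folds to fs − 32 Hz = 8 Hz.
168 Hz mod fs = 8 Hz.
8 Hz ≤ fs/2 = 20 Hz, appears at 8 Hz.
Distinct values: {4 Hz, 8 Hz, 12 Hz}.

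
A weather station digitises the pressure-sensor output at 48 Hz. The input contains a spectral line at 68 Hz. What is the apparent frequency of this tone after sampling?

20 Hz

68 Hz mod fs = 20 Hz.
20 Hz ≤ fs/2 = 24 Hz, appears at 20 Hz.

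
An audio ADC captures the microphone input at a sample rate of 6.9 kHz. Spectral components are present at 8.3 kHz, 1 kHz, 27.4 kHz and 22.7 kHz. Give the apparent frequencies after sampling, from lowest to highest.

0.2 kHz, 1 kHz, 1.4 kHz, 2 kHz

fs/2 = 3.45 kHz.
8.3 kHz mod fs = 1.4 kHz.
1.4 kHz ≤ fs/2 = 3.45 kHz, appears at 1.4 kHz.
1 kHz ≤ fs/2 = 3.45 kHz, passes unchanged.
27.4 kHz mod fs = 6.7 kHz.
6.7 kHz > fs/2 = 3.45 kHz, folds to fs − 6.7 kHz = 0.2 kHz.
22.7 kHz mod fs = 2 kHz.
2 kHz ≤ fs/2 = 3.45 kHz, appears at 2 kHz.
Distinct values: {0.2 kHz, 1 kHz, 1.4 kHz, 2 kHz}.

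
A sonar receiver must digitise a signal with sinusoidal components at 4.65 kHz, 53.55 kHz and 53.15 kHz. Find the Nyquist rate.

Highest-frequency component: 53.55 kHz.
Nyquist rate = 2 × 53.55 kHz = 107.1 kHz.

107.1 kHz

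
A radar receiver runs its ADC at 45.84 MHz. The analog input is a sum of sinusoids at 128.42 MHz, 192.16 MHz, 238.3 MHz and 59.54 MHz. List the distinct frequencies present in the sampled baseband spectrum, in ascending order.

8.8 MHz, 9.1 MHz, 13.7 MHz

fs/2 = 22.92 MHz.
128.42 MHz mod fs = 36.74 MHz.
36.74 MHz > fs/2 = 22.92 MHz, folds to fs − 36.74 MHz = 9.1 MHz.
192.16 MHz mod fs = 8.8 MHz.
8.8 MHz ≤ fs/2 = 22.92 MHz, appears at 8.8 MHz.
238.3 MHz mod fs = 9.1 MHz.
9.1 MHz ≤ fs/2 = 22.92 MHz, appears at 9.1 MHz.
59.54 MHz mod fs = 13.7 MHz.
13.7 MHz ≤ fs/2 = 22.92 MHz, appears at 13.7 MHz.
Distinct values: {8.8 MHz, 9.1 MHz, 13.7 MHz}.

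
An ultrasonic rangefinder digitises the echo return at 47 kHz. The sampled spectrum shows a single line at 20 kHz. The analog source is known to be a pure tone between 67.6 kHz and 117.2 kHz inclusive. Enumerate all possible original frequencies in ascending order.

Frequencies that alias to 20 kHz are k·fs ± 20 kHz for integer k ≥ 0.
k=0: 20 kHz.
k=1: 27 kHz, 67 kHz.
k=2: 74 kHz, 114 kHz.
k=3: 121 kHz, 161 kHz.
Within [67.6 kHz, 117.2 kHz]: 74 kHz, 114 kHz.

74 kHz, 114 kHz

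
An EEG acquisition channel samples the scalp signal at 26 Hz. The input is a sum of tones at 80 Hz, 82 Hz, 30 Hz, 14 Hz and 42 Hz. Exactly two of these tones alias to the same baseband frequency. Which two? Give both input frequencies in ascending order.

30 Hz, 82 Hz

fs/2 = 13 Hz.
80 Hz mod fs = 2 Hz.
2 Hz ≤ fs/2 = 13 Hz, appears at 2 Hz.
82 Hz mod fs = 4 Hz.
4 Hz ≤ fs/2 = 13 Hz, appears at 4 Hz.
30 Hz mod fs = 4 Hz.
4 Hz ≤ fs/2 = 13 Hz, appears at 4 Hz.
14 Hz > fs/2 = 13 Hz, folds to fs − 14 Hz = 12 Hz.
42 Hz mod fs = 16 Hz.
16 Hz > fs/2 = 13 Hz, folds to fs − 16 Hz = 10 Hz.
30 Hz and 82 Hz both map to 4 Hz.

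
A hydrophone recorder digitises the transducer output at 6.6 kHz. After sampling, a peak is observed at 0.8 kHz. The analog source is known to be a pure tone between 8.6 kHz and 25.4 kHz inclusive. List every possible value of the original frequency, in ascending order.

12.4 kHz, 14 kHz, 19 kHz, 20.6 kHz

Frequencies that alias to 0.8 kHz are k·fs ± 0.8 kHz for integer k ≥ 0.
k=0: 0.8 kHz.
k=1: 5.8 kHz, 7.4 kHz.
k=2: 12.4 kHz, 14 kHz.
k=3: 19 kHz, 20.6 kHz.
k=4: 25.6 kHz, 27.2 kHz.
Within [8.6 kHz, 25.4 kHz]: 12.4 kHz, 14 kHz, 19 kHz, 20.6 kHz.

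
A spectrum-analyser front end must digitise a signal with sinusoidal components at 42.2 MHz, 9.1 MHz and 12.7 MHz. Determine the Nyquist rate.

84.4 MHz

Highest-frequency component: 42.2 MHz.
Nyquist rate = 2 × 42.2 MHz = 84.4 MHz.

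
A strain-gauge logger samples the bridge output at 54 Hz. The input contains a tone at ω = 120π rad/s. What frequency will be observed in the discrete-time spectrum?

ω = 120π rad/s → f = ω/(2π) = 60 Hz.
60 Hz mod fs = 6 Hz.
6 Hz ≤ fs/2 = 27 Hz, appears at 6 Hz.

6 Hz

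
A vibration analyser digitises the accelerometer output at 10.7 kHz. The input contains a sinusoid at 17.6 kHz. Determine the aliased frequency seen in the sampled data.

17.6 kHz mod fs = 6.9 kHz.
6.9 kHz > fs/2 = 5.35 kHz, folds to fs − 6.9 kHz = 3.8 kHz.

3.8 kHz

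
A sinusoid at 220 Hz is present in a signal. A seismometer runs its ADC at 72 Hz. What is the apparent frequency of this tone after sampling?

220 Hz mod fs = 4 Hz.
4 Hz ≤ fs/2 = 36 Hz, appears at 4 Hz.

4 Hz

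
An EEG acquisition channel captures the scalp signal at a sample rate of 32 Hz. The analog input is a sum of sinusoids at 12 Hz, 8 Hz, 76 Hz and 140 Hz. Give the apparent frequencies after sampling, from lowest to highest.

8 Hz, 12 Hz

fs/2 = 16 Hz.
12 Hz ≤ fs/2 = 16 Hz, passes unchanged.
8 Hz ≤ fs/2 = 16 Hz, passes unchanged.
76 Hz mod fs = 12 Hz.
12 Hz ≤ fs/2 = 16 Hz, appears at 12 Hz.
140 Hz mod fs = 12 Hz.
12 Hz ≤ fs/2 = 16 Hz, appears at 12 Hz.
Distinct values: {8 Hz, 12 Hz}.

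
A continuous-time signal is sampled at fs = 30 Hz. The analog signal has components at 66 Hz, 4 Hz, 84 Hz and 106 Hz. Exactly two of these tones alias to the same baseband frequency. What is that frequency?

fs/2 = 15 Hz.
66 Hz mod fs = 6 Hz.
6 Hz ≤ fs/2 = 15 Hz, appears at 6 Hz.
4 Hz ≤ fs/2 = 15 Hz, passes unchanged.
84 Hz mod fs = 24 Hz.
24 Hz > fs/2 = 15 Hz, folds to fs − 24 Hz = 6 Hz.
106 Hz mod fs = 16 Hz.
16 Hz > fs/2 = 15 Hz, folds to fs − 16 Hz = 14 Hz.
66 Hz and 84 Hz both map to 6 Hz.

6 Hz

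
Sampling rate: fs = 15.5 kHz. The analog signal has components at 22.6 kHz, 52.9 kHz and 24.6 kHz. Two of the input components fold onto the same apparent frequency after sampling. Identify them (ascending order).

fs/2 = 7.75 kHz.
22.6 kHz mod fs = 7.1 kHz.
7.1 kHz ≤ fs/2 = 7.75 kHz, appears at 7.1 kHz.
52.9 kHz mod fs = 6.4 kHz.
6.4 kHz ≤ fs/2 = 7.75 kHz, appears at 6.4 kHz.
24.6 kHz mod fs = 9.1 kHz.
9.1 kHz > fs/2 = 7.75 kHz, folds to fs − 9.1 kHz = 6.4 kHz.
24.6 kHz and 52.9 kHz both map to 6.4 kHz.

24.6 kHz, 52.9 kHz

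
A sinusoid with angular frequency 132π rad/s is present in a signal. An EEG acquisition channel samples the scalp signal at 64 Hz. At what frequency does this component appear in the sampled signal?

ω = 132π rad/s → f = ω/(2π) = 66 Hz.
66 Hz mod fs = 2 Hz.
2 Hz ≤ fs/2 = 32 Hz, appears at 2 Hz.

2 Hz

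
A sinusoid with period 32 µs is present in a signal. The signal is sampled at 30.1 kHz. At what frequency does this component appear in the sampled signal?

1.15 kHz

T = 32 µs → f = 1/T = 31.25 kHz.
31.25 kHz mod fs = 1.15 kHz.
1.15 kHz ≤ fs/2 = 15.05 kHz, appears at 1.15 kHz.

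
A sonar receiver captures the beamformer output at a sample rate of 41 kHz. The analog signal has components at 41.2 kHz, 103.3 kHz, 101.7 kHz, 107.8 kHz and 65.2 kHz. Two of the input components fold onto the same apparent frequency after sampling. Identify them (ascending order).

101.7 kHz, 103.3 kHz

fs/2 = 20.5 kHz.
41.2 kHz mod fs = 0.2 kHz.
0.2 kHz ≤ fs/2 = 20.5 kHz, appears at 0.2 kHz.
103.3 kHz mod fs = 21.3 kHz.
21.3 kHz > fs/2 = 20.5 kHz, folds to fs − 21.3 kHz = 19.7 kHz.
101.7 kHz mod fs = 19.7 kHz.
19.7 kHz ≤ fs/2 = 20.5 kHz, appears at 19.7 kHz.
107.8 kHz mod fs = 25.8 kHz.
25.8 kHz > fs/2 = 20.5 kHz, folds to fs − 25.8 kHz = 15.2 kHz.
65.2 kHz mod fs = 24.2 kHz.
24.2 kHz > fs/2 = 20.5 kHz, folds to fs − 24.2 kHz = 16.8 kHz.
101.7 kHz and 103.3 kHz both map to 19.7 kHz.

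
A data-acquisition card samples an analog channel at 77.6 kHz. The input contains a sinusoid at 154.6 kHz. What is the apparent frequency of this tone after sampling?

154.6 kHz mod fs = 77 kHz.
77 kHz > fs/2 = 38.8 kHz, folds to fs − 77 kHz = 0.6 kHz.

0.6 kHz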